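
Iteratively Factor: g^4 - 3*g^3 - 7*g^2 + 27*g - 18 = (g + 3)*(g^3 - 6*g^2 + 11*g - 6) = (g - 1)*(g + 3)*(g^2 - 5*g + 6) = (g - 2)*(g - 1)*(g + 3)*(g - 3)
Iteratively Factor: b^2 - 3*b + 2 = (b - 2)*(b - 1)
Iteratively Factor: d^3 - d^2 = (d)*(d^2 - d) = d*(d - 1)*(d)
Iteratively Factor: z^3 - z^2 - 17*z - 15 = (z + 1)*(z^2 - 2*z - 15) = (z + 1)*(z + 3)*(z - 5)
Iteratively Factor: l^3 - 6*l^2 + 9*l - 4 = (l - 4)*(l^2 - 2*l + 1) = (l - 4)*(l - 1)*(l - 1)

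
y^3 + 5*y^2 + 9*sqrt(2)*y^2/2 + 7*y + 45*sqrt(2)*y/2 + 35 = (y + 5)*(y + sqrt(2))*(y + 7*sqrt(2)/2)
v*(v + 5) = v^2 + 5*v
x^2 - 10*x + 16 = (x - 8)*(x - 2)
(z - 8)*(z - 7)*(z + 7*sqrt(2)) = z^3 - 15*z^2 + 7*sqrt(2)*z^2 - 105*sqrt(2)*z + 56*z + 392*sqrt(2)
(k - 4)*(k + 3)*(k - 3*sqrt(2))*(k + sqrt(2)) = k^4 - 2*sqrt(2)*k^3 - k^3 - 18*k^2 + 2*sqrt(2)*k^2 + 6*k + 24*sqrt(2)*k + 72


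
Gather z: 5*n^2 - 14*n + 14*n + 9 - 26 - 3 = 5*n^2 - 20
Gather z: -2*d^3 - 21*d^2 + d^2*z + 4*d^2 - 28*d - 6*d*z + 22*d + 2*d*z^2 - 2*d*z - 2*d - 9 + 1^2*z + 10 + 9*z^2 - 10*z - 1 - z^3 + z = -2*d^3 - 17*d^2 - 8*d - z^3 + z^2*(2*d + 9) + z*(d^2 - 8*d - 8)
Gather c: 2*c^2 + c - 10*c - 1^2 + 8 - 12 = 2*c^2 - 9*c - 5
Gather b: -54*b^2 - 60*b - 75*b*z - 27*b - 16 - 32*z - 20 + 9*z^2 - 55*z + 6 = -54*b^2 + b*(-75*z - 87) + 9*z^2 - 87*z - 30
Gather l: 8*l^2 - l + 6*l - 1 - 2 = 8*l^2 + 5*l - 3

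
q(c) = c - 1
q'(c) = 1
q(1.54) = 0.54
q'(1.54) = 1.00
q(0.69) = -0.31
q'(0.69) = 1.00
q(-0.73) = -1.73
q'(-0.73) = 1.00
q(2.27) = 1.27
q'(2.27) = 1.00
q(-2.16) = -3.16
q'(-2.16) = 1.00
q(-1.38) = -2.38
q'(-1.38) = 1.00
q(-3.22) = -4.22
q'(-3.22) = 1.00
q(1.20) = 0.20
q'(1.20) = 1.00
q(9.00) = 8.00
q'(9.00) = 1.00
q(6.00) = 5.00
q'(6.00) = 1.00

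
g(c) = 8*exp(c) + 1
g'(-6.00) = 0.02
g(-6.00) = 1.02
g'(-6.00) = 0.02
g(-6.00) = 1.02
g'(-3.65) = 0.21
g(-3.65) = 1.21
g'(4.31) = 595.52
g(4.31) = 596.52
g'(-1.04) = 2.83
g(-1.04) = 3.83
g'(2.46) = 93.64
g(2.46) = 94.64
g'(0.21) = 9.87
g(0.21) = 10.87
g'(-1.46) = 1.86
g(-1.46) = 2.86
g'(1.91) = 54.02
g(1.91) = 55.02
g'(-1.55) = 1.70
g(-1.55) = 2.70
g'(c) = 8*exp(c)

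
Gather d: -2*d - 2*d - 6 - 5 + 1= -4*d - 10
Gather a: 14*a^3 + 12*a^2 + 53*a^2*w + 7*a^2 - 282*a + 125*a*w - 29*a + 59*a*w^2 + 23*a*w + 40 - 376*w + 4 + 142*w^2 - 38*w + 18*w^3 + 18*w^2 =14*a^3 + a^2*(53*w + 19) + a*(59*w^2 + 148*w - 311) + 18*w^3 + 160*w^2 - 414*w + 44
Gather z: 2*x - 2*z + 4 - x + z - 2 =x - z + 2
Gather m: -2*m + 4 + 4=8 - 2*m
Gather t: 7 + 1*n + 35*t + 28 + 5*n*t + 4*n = 5*n + t*(5*n + 35) + 35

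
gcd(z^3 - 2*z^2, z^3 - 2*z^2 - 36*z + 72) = z - 2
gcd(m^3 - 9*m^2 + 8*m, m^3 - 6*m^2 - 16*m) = m^2 - 8*m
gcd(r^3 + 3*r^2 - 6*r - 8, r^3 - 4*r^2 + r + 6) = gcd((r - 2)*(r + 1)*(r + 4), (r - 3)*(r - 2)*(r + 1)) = r^2 - r - 2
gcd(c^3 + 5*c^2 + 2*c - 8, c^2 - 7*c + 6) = c - 1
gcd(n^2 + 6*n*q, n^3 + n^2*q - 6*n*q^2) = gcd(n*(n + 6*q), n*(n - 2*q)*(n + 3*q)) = n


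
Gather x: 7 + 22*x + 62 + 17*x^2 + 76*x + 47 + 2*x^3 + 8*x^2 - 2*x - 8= 2*x^3 + 25*x^2 + 96*x + 108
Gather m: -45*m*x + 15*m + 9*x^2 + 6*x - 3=m*(15 - 45*x) + 9*x^2 + 6*x - 3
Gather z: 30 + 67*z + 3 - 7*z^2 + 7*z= -7*z^2 + 74*z + 33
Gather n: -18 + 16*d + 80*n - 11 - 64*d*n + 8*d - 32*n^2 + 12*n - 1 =24*d - 32*n^2 + n*(92 - 64*d) - 30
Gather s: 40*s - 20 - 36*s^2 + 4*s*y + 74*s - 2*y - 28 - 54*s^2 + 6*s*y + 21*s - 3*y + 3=-90*s^2 + s*(10*y + 135) - 5*y - 45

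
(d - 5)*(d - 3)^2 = d^3 - 11*d^2 + 39*d - 45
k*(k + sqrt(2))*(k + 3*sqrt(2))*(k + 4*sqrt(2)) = k^4 + 8*sqrt(2)*k^3 + 38*k^2 + 24*sqrt(2)*k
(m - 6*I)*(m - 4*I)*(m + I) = m^3 - 9*I*m^2 - 14*m - 24*I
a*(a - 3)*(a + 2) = a^3 - a^2 - 6*a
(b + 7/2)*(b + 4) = b^2 + 15*b/2 + 14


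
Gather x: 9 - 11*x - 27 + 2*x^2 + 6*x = 2*x^2 - 5*x - 18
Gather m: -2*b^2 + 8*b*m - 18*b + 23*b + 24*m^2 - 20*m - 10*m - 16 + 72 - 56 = -2*b^2 + 5*b + 24*m^2 + m*(8*b - 30)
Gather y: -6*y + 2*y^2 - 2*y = 2*y^2 - 8*y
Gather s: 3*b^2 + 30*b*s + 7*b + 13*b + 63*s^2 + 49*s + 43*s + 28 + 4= 3*b^2 + 20*b + 63*s^2 + s*(30*b + 92) + 32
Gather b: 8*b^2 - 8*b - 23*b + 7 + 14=8*b^2 - 31*b + 21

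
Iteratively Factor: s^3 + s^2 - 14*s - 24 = (s + 3)*(s^2 - 2*s - 8) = (s + 2)*(s + 3)*(s - 4)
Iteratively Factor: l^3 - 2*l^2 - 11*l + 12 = (l - 1)*(l^2 - l - 12) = (l - 1)*(l + 3)*(l - 4)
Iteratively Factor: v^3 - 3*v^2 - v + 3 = (v + 1)*(v^2 - 4*v + 3) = (v - 3)*(v + 1)*(v - 1)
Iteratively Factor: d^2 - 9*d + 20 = (d - 5)*(d - 4)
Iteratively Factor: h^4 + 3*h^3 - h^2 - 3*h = (h + 1)*(h^3 + 2*h^2 - 3*h) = (h - 1)*(h + 1)*(h^2 + 3*h) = (h - 1)*(h + 1)*(h + 3)*(h)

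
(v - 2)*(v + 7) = v^2 + 5*v - 14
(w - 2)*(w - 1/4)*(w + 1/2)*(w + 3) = w^4 + 5*w^3/4 - 47*w^2/8 - 13*w/8 + 3/4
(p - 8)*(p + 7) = p^2 - p - 56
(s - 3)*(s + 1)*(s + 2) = s^3 - 7*s - 6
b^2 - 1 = (b - 1)*(b + 1)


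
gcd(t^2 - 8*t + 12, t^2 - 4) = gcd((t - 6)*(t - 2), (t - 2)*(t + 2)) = t - 2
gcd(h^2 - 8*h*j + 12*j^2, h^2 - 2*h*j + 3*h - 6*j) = h - 2*j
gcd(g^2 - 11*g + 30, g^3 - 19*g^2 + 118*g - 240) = g^2 - 11*g + 30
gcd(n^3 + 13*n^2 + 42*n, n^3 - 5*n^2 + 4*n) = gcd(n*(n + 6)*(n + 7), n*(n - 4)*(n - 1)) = n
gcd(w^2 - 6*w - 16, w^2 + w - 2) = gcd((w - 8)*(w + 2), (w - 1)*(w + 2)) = w + 2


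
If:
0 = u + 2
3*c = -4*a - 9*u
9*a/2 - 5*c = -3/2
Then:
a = 171/67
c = 174/67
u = -2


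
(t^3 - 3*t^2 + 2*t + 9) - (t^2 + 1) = t^3 - 4*t^2 + 2*t + 8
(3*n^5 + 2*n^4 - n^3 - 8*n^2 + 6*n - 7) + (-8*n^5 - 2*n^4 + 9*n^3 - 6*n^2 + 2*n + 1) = -5*n^5 + 8*n^3 - 14*n^2 + 8*n - 6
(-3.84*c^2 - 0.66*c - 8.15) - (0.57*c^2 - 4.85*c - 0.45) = -4.41*c^2 + 4.19*c - 7.7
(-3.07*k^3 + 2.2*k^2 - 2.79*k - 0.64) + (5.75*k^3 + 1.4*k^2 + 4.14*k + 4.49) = 2.68*k^3 + 3.6*k^2 + 1.35*k + 3.85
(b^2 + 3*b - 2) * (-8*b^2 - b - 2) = -8*b^4 - 25*b^3 + 11*b^2 - 4*b + 4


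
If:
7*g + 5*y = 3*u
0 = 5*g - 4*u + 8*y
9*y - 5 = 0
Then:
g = 20/117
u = 155/117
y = 5/9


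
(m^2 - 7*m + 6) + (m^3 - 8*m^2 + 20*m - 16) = m^3 - 7*m^2 + 13*m - 10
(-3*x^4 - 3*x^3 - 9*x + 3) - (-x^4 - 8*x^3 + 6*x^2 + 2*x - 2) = -2*x^4 + 5*x^3 - 6*x^2 - 11*x + 5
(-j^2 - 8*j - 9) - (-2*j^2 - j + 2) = j^2 - 7*j - 11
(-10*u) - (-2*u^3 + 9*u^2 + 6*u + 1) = 2*u^3 - 9*u^2 - 16*u - 1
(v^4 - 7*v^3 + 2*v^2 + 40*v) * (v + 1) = v^5 - 6*v^4 - 5*v^3 + 42*v^2 + 40*v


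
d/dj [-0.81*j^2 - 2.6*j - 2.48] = -1.62*j - 2.6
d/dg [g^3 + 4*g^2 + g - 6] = 3*g^2 + 8*g + 1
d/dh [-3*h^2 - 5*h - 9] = -6*h - 5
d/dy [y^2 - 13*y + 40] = 2*y - 13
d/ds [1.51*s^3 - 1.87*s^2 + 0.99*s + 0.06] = 4.53*s^2 - 3.74*s + 0.99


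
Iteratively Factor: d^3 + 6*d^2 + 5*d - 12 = (d + 4)*(d^2 + 2*d - 3) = (d + 3)*(d + 4)*(d - 1)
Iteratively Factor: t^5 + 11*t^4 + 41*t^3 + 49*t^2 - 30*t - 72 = (t + 4)*(t^4 + 7*t^3 + 13*t^2 - 3*t - 18) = (t + 2)*(t + 4)*(t^3 + 5*t^2 + 3*t - 9) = (t - 1)*(t + 2)*(t + 4)*(t^2 + 6*t + 9) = (t - 1)*(t + 2)*(t + 3)*(t + 4)*(t + 3)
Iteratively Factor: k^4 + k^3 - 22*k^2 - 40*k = (k - 5)*(k^3 + 6*k^2 + 8*k) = (k - 5)*(k + 4)*(k^2 + 2*k) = k*(k - 5)*(k + 4)*(k + 2)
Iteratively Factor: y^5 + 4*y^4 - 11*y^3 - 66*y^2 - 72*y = (y + 3)*(y^4 + y^3 - 14*y^2 - 24*y) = (y - 4)*(y + 3)*(y^3 + 5*y^2 + 6*y) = y*(y - 4)*(y + 3)*(y^2 + 5*y + 6) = y*(y - 4)*(y + 3)^2*(y + 2)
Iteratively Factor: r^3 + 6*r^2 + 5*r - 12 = (r + 3)*(r^2 + 3*r - 4) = (r + 3)*(r + 4)*(r - 1)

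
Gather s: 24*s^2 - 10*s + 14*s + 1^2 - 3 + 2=24*s^2 + 4*s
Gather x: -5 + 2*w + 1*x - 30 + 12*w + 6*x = 14*w + 7*x - 35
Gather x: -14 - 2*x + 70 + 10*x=8*x + 56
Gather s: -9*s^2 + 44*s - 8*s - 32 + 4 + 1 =-9*s^2 + 36*s - 27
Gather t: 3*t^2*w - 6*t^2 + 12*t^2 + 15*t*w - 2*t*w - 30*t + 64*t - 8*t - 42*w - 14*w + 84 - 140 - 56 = t^2*(3*w + 6) + t*(13*w + 26) - 56*w - 112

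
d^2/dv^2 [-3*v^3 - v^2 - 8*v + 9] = -18*v - 2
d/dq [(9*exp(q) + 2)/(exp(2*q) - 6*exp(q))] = (-9*exp(2*q) - 4*exp(q) + 12)*exp(-q)/(exp(2*q) - 12*exp(q) + 36)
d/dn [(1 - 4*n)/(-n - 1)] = 5/(n + 1)^2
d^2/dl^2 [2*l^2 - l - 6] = 4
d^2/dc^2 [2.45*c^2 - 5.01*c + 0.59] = 4.90000000000000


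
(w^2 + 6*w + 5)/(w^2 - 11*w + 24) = (w^2 + 6*w + 5)/(w^2 - 11*w + 24)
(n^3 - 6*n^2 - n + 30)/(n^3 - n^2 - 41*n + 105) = (n + 2)/(n + 7)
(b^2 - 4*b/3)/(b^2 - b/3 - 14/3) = b*(4 - 3*b)/(-3*b^2 + b + 14)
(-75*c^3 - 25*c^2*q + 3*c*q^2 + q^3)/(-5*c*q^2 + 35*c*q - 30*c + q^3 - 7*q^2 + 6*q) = (15*c^2 + 8*c*q + q^2)/(q^2 - 7*q + 6)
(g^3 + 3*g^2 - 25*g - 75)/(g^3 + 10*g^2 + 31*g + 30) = (g - 5)/(g + 2)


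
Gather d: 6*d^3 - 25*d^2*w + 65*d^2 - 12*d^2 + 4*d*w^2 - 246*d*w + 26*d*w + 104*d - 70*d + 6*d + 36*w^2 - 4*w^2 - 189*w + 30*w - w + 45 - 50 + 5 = 6*d^3 + d^2*(53 - 25*w) + d*(4*w^2 - 220*w + 40) + 32*w^2 - 160*w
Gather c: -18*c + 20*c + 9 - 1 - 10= 2*c - 2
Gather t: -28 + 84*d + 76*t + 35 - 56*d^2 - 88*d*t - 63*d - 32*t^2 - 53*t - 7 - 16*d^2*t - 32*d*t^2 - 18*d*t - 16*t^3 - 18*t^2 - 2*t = -56*d^2 + 21*d - 16*t^3 + t^2*(-32*d - 50) + t*(-16*d^2 - 106*d + 21)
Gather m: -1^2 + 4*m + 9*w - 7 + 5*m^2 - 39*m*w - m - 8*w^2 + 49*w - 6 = 5*m^2 + m*(3 - 39*w) - 8*w^2 + 58*w - 14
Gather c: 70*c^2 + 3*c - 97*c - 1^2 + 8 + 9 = 70*c^2 - 94*c + 16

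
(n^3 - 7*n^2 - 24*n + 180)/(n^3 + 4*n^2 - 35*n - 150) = (n - 6)/(n + 5)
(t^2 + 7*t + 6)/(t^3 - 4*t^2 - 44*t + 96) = (t + 1)/(t^2 - 10*t + 16)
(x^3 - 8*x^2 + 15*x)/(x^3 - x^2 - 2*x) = (-x^2 + 8*x - 15)/(-x^2 + x + 2)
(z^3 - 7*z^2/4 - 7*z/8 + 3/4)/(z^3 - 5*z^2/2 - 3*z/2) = (-8*z^3 + 14*z^2 + 7*z - 6)/(4*z*(-2*z^2 + 5*z + 3))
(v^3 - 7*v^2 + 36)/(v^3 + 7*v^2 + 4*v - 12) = (v^2 - 9*v + 18)/(v^2 + 5*v - 6)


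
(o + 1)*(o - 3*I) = o^2 + o - 3*I*o - 3*I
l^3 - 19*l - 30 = (l - 5)*(l + 2)*(l + 3)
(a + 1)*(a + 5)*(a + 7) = a^3 + 13*a^2 + 47*a + 35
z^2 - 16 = (z - 4)*(z + 4)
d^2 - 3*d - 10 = (d - 5)*(d + 2)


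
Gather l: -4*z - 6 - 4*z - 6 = -8*z - 12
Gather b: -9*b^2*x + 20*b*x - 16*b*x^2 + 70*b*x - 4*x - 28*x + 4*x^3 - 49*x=-9*b^2*x + b*(-16*x^2 + 90*x) + 4*x^3 - 81*x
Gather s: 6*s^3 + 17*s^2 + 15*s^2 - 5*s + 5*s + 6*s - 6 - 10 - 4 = 6*s^3 + 32*s^2 + 6*s - 20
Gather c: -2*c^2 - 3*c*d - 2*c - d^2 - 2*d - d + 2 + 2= -2*c^2 + c*(-3*d - 2) - d^2 - 3*d + 4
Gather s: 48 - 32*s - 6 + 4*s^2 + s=4*s^2 - 31*s + 42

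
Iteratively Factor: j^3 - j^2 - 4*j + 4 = (j - 1)*(j^2 - 4) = (j - 1)*(j + 2)*(j - 2)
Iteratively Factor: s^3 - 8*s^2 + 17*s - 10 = (s - 2)*(s^2 - 6*s + 5) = (s - 5)*(s - 2)*(s - 1)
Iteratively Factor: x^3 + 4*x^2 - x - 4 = (x - 1)*(x^2 + 5*x + 4) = (x - 1)*(x + 4)*(x + 1)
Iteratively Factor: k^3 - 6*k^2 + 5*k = (k - 1)*(k^2 - 5*k) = (k - 5)*(k - 1)*(k)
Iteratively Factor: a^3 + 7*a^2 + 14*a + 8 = (a + 2)*(a^2 + 5*a + 4) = (a + 2)*(a + 4)*(a + 1)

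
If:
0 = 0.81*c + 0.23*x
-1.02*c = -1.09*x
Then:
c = 0.00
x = 0.00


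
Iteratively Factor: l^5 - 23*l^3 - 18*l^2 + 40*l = (l + 2)*(l^4 - 2*l^3 - 19*l^2 + 20*l) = (l + 2)*(l + 4)*(l^3 - 6*l^2 + 5*l) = (l - 1)*(l + 2)*(l + 4)*(l^2 - 5*l) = l*(l - 1)*(l + 2)*(l + 4)*(l - 5)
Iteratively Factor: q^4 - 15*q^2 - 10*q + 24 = (q + 3)*(q^3 - 3*q^2 - 6*q + 8) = (q - 1)*(q + 3)*(q^2 - 2*q - 8) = (q - 4)*(q - 1)*(q + 3)*(q + 2)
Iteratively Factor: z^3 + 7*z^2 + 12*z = (z + 4)*(z^2 + 3*z) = z*(z + 4)*(z + 3)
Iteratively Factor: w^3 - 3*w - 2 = (w + 1)*(w^2 - w - 2) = (w - 2)*(w + 1)*(w + 1)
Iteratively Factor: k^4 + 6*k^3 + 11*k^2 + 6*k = (k + 1)*(k^3 + 5*k^2 + 6*k) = (k + 1)*(k + 3)*(k^2 + 2*k) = k*(k + 1)*(k + 3)*(k + 2)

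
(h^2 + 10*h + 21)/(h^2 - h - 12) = (h + 7)/(h - 4)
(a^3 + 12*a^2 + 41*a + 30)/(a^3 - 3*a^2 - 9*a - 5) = (a^2 + 11*a + 30)/(a^2 - 4*a - 5)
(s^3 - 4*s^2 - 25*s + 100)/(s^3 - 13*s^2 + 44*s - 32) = (s^2 - 25)/(s^2 - 9*s + 8)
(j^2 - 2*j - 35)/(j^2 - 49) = (j + 5)/(j + 7)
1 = 1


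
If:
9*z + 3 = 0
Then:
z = -1/3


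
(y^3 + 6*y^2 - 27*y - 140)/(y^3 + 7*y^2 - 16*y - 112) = (y - 5)/(y - 4)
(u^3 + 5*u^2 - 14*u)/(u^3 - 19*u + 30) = u*(u + 7)/(u^2 + 2*u - 15)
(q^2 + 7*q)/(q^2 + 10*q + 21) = q/(q + 3)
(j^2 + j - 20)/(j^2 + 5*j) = (j - 4)/j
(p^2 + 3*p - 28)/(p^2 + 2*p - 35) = (p - 4)/(p - 5)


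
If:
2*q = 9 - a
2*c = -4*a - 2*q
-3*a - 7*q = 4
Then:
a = 71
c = -111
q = -31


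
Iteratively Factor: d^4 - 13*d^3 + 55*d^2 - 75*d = (d - 5)*(d^3 - 8*d^2 + 15*d) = d*(d - 5)*(d^2 - 8*d + 15) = d*(d - 5)*(d - 3)*(d - 5)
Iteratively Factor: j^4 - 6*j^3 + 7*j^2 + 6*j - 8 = (j - 2)*(j^3 - 4*j^2 - j + 4) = (j - 4)*(j - 2)*(j^2 - 1) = (j - 4)*(j - 2)*(j + 1)*(j - 1)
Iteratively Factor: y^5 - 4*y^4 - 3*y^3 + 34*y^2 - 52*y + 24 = (y - 2)*(y^4 - 2*y^3 - 7*y^2 + 20*y - 12) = (y - 2)^2*(y^3 - 7*y + 6) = (y - 2)^3*(y^2 + 2*y - 3) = (y - 2)^3*(y + 3)*(y - 1)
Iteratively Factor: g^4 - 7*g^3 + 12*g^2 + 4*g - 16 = (g - 4)*(g^3 - 3*g^2 + 4) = (g - 4)*(g - 2)*(g^2 - g - 2) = (g - 4)*(g - 2)^2*(g + 1)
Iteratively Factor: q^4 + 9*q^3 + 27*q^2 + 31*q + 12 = (q + 4)*(q^3 + 5*q^2 + 7*q + 3) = (q + 3)*(q + 4)*(q^2 + 2*q + 1) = (q + 1)*(q + 3)*(q + 4)*(q + 1)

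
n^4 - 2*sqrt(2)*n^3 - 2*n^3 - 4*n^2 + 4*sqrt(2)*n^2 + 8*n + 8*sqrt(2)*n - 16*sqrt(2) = (n - 2)^2*(n + 2)*(n - 2*sqrt(2))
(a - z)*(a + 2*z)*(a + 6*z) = a^3 + 7*a^2*z + 4*a*z^2 - 12*z^3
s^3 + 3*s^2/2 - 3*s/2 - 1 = (s - 1)*(s + 1/2)*(s + 2)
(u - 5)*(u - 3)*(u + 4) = u^3 - 4*u^2 - 17*u + 60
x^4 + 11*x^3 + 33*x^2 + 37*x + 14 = (x + 1)^2*(x + 2)*(x + 7)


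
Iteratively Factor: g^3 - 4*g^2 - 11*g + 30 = (g - 2)*(g^2 - 2*g - 15) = (g - 5)*(g - 2)*(g + 3)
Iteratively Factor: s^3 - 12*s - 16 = (s - 4)*(s^2 + 4*s + 4) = (s - 4)*(s + 2)*(s + 2)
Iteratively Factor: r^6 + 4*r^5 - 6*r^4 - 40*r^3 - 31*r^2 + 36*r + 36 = (r + 1)*(r^5 + 3*r^4 - 9*r^3 - 31*r^2 + 36) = (r - 3)*(r + 1)*(r^4 + 6*r^3 + 9*r^2 - 4*r - 12) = (r - 3)*(r + 1)*(r + 2)*(r^3 + 4*r^2 + r - 6) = (r - 3)*(r + 1)*(r + 2)^2*(r^2 + 2*r - 3) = (r - 3)*(r - 1)*(r + 1)*(r + 2)^2*(r + 3)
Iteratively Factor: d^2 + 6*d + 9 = (d + 3)*(d + 3)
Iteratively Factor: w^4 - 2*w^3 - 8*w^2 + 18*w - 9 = (w + 3)*(w^3 - 5*w^2 + 7*w - 3) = (w - 1)*(w + 3)*(w^2 - 4*w + 3) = (w - 3)*(w - 1)*(w + 3)*(w - 1)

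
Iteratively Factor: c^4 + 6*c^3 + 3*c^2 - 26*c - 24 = (c + 4)*(c^3 + 2*c^2 - 5*c - 6) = (c - 2)*(c + 4)*(c^2 + 4*c + 3) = (c - 2)*(c + 3)*(c + 4)*(c + 1)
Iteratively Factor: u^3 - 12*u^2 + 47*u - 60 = (u - 4)*(u^2 - 8*u + 15) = (u - 4)*(u - 3)*(u - 5)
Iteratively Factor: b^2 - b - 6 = (b + 2)*(b - 3)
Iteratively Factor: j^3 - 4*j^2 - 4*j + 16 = (j - 4)*(j^2 - 4) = (j - 4)*(j + 2)*(j - 2)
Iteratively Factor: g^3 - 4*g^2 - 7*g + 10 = (g - 1)*(g^2 - 3*g - 10) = (g - 5)*(g - 1)*(g + 2)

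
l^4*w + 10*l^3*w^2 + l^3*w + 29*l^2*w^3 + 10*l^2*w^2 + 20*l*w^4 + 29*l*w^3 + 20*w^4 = (l + w)*(l + 4*w)*(l + 5*w)*(l*w + w)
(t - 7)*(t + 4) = t^2 - 3*t - 28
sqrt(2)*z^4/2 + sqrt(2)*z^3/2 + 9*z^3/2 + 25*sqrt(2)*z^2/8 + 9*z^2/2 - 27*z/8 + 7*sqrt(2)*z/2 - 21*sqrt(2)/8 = (z - 1/2)*(z + 3/2)*(z + 7*sqrt(2)/2)*(sqrt(2)*z/2 + 1)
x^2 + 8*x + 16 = (x + 4)^2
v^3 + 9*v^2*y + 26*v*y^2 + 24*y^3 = (v + 2*y)*(v + 3*y)*(v + 4*y)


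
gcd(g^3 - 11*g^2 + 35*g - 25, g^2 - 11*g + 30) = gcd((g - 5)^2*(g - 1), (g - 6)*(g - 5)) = g - 5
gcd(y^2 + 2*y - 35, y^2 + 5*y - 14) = y + 7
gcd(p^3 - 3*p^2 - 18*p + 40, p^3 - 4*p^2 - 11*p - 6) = 1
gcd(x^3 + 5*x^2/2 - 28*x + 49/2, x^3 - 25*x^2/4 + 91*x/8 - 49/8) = x^2 - 9*x/2 + 7/2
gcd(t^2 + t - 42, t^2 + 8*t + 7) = t + 7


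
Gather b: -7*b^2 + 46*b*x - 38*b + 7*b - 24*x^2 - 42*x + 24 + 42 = -7*b^2 + b*(46*x - 31) - 24*x^2 - 42*x + 66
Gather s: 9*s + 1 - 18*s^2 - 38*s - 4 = -18*s^2 - 29*s - 3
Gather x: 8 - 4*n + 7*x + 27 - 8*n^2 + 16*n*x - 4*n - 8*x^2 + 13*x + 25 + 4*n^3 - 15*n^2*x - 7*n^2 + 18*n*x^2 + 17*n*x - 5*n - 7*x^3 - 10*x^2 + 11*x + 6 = 4*n^3 - 15*n^2 - 13*n - 7*x^3 + x^2*(18*n - 18) + x*(-15*n^2 + 33*n + 31) + 66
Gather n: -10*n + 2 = 2 - 10*n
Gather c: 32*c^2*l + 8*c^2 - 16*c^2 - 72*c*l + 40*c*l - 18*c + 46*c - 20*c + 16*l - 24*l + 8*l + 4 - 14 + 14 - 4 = c^2*(32*l - 8) + c*(8 - 32*l)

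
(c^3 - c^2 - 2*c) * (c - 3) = c^4 - 4*c^3 + c^2 + 6*c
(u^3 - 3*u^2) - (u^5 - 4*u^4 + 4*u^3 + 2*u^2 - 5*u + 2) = -u^5 + 4*u^4 - 3*u^3 - 5*u^2 + 5*u - 2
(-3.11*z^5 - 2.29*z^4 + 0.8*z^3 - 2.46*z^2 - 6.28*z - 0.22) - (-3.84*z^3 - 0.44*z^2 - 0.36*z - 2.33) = -3.11*z^5 - 2.29*z^4 + 4.64*z^3 - 2.02*z^2 - 5.92*z + 2.11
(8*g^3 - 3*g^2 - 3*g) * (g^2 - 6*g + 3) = 8*g^5 - 51*g^4 + 39*g^3 + 9*g^2 - 9*g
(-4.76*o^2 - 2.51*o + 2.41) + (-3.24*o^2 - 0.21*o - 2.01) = -8.0*o^2 - 2.72*o + 0.4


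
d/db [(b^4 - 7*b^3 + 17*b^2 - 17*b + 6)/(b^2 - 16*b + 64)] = (2*b^4 - 39*b^3 + 168*b^2 - 255*b + 124)/(b^3 - 24*b^2 + 192*b - 512)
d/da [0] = 0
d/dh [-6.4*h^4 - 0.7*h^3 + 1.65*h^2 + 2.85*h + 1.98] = -25.6*h^3 - 2.1*h^2 + 3.3*h + 2.85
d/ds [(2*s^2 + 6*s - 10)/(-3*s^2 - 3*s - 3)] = 4*(s^2 - 6*s - 4)/(3*(s^4 + 2*s^3 + 3*s^2 + 2*s + 1))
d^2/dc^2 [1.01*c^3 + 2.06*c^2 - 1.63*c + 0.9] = 6.06*c + 4.12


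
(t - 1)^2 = t^2 - 2*t + 1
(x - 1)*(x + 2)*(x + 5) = x^3 + 6*x^2 + 3*x - 10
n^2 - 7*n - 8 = (n - 8)*(n + 1)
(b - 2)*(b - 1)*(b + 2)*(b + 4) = b^4 + 3*b^3 - 8*b^2 - 12*b + 16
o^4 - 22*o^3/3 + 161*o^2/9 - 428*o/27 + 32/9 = (o - 3)*(o - 8/3)*(o - 4/3)*(o - 1/3)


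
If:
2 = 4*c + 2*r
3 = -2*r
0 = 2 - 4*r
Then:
No Solution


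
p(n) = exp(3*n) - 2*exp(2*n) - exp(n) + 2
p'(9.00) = 1595882073825.76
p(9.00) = 531916912562.44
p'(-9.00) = 0.00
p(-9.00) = 2.00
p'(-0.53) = -1.36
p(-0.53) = 0.92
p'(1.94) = 810.26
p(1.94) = 235.16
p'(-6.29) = -0.00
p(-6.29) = 2.00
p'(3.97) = 434957.61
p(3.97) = 143080.97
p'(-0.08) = -1.97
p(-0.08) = 0.16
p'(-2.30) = -0.14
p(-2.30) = 1.88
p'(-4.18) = -0.02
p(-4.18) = 1.98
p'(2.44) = 3992.62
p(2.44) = 1237.47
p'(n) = 3*exp(3*n) - 4*exp(2*n) - exp(n)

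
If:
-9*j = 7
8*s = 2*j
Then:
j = -7/9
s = -7/36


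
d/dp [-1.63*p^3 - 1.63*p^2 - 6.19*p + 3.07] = -4.89*p^2 - 3.26*p - 6.19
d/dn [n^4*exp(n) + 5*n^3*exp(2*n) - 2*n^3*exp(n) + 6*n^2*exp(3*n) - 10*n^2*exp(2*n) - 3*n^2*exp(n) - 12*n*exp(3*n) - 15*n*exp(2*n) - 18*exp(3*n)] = (n^4 + 10*n^3*exp(n) + 2*n^3 + 18*n^2*exp(2*n) - 5*n^2*exp(n) - 9*n^2 - 24*n*exp(2*n) - 50*n*exp(n) - 6*n - 66*exp(2*n) - 15*exp(n))*exp(n)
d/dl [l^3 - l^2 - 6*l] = 3*l^2 - 2*l - 6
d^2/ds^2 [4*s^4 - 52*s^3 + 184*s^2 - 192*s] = 48*s^2 - 312*s + 368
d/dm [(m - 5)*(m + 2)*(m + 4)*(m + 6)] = 4*m^3 + 21*m^2 - 32*m - 172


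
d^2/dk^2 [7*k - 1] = 0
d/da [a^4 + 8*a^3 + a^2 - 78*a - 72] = 4*a^3 + 24*a^2 + 2*a - 78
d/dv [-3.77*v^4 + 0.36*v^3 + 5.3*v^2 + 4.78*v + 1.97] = -15.08*v^3 + 1.08*v^2 + 10.6*v + 4.78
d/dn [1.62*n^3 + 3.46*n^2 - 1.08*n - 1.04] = 4.86*n^2 + 6.92*n - 1.08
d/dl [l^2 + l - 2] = 2*l + 1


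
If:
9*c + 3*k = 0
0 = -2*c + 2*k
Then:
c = 0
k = 0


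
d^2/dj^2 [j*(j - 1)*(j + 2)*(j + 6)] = 12*j^2 + 42*j + 8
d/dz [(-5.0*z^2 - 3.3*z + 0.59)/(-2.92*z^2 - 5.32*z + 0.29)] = (16.964*z^2 + 0.545599999999999*z + 2.1818)/(8.5264*z^4 + 31.0688*z^3 + 26.6088*z^2 - 3.0856*z + 0.0841)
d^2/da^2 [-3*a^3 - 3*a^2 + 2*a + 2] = -18*a - 6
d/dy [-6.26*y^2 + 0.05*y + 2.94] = 0.05 - 12.52*y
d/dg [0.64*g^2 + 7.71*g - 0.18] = 1.28*g + 7.71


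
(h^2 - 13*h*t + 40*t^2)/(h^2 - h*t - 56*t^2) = (h - 5*t)/(h + 7*t)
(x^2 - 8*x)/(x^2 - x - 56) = x/(x + 7)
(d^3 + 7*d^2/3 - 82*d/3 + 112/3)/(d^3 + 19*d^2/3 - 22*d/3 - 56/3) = (3*d - 8)/(3*d + 4)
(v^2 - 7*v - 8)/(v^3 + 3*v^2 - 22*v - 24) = (v - 8)/(v^2 + 2*v - 24)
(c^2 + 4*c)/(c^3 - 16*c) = 1/(c - 4)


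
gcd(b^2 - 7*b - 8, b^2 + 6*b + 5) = b + 1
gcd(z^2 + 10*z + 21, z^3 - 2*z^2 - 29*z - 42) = z + 3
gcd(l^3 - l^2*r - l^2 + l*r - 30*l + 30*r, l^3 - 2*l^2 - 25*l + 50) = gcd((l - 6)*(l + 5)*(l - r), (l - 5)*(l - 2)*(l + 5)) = l + 5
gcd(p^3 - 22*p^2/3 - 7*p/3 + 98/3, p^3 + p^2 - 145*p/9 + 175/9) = p - 7/3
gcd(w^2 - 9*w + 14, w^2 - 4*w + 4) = w - 2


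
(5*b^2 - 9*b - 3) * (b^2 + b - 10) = 5*b^4 - 4*b^3 - 62*b^2 + 87*b + 30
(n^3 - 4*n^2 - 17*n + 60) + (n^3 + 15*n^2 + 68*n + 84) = 2*n^3 + 11*n^2 + 51*n + 144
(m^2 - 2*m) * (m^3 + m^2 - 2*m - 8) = m^5 - m^4 - 4*m^3 - 4*m^2 + 16*m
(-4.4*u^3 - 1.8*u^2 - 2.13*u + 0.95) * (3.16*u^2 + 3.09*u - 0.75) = -13.904*u^5 - 19.284*u^4 - 8.9928*u^3 - 2.2297*u^2 + 4.533*u - 0.7125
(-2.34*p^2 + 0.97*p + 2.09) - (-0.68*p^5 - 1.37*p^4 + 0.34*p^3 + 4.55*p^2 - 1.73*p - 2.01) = 0.68*p^5 + 1.37*p^4 - 0.34*p^3 - 6.89*p^2 + 2.7*p + 4.1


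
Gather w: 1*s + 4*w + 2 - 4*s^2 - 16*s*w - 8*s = -4*s^2 - 7*s + w*(4 - 16*s) + 2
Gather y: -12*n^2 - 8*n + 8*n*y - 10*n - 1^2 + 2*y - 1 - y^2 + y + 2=-12*n^2 - 18*n - y^2 + y*(8*n + 3)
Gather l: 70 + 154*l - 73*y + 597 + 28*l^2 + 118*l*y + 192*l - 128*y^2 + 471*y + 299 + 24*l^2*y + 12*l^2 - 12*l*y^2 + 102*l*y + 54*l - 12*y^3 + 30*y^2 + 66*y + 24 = l^2*(24*y + 40) + l*(-12*y^2 + 220*y + 400) - 12*y^3 - 98*y^2 + 464*y + 990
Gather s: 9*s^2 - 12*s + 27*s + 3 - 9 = 9*s^2 + 15*s - 6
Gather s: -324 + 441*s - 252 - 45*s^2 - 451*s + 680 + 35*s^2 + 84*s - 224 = -10*s^2 + 74*s - 120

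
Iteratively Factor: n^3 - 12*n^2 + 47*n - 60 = (n - 4)*(n^2 - 8*n + 15) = (n - 4)*(n - 3)*(n - 5)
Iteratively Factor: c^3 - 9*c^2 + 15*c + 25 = (c - 5)*(c^2 - 4*c - 5) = (c - 5)^2*(c + 1)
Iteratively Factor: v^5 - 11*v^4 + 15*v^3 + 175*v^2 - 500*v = (v - 5)*(v^4 - 6*v^3 - 15*v^2 + 100*v) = (v - 5)^2*(v^3 - v^2 - 20*v) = (v - 5)^3*(v^2 + 4*v) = (v - 5)^3*(v + 4)*(v)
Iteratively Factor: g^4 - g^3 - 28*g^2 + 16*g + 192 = (g - 4)*(g^3 + 3*g^2 - 16*g - 48) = (g - 4)*(g + 3)*(g^2 - 16) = (g - 4)*(g + 3)*(g + 4)*(g - 4)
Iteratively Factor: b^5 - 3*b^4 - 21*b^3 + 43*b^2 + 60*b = (b - 3)*(b^4 - 21*b^2 - 20*b) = b*(b - 3)*(b^3 - 21*b - 20) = b*(b - 5)*(b - 3)*(b^2 + 5*b + 4) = b*(b - 5)*(b - 3)*(b + 1)*(b + 4)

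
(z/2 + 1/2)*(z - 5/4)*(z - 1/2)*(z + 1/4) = z^4/2 - z^3/4 - 21*z^2/32 + 11*z/64 + 5/64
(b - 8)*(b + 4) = b^2 - 4*b - 32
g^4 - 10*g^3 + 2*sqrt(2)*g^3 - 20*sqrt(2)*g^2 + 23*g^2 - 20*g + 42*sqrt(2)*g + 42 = (g - 7)*(g - 3)*(g + sqrt(2))^2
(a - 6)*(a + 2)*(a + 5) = a^3 + a^2 - 32*a - 60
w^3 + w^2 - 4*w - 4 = (w - 2)*(w + 1)*(w + 2)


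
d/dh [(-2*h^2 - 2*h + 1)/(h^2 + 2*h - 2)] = 2*(-h^2 + 3*h + 1)/(h^4 + 4*h^3 - 8*h + 4)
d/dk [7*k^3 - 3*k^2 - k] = 21*k^2 - 6*k - 1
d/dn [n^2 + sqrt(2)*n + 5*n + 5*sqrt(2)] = 2*n + sqrt(2) + 5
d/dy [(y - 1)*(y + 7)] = 2*y + 6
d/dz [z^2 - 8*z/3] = 2*z - 8/3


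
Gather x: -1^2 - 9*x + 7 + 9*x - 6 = 0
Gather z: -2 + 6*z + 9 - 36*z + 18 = 25 - 30*z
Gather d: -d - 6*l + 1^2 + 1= -d - 6*l + 2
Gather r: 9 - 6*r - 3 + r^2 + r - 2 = r^2 - 5*r + 4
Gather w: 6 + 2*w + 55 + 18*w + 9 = 20*w + 70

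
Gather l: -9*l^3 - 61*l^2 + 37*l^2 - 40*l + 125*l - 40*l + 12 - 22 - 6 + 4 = -9*l^3 - 24*l^2 + 45*l - 12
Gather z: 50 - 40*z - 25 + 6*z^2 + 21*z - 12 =6*z^2 - 19*z + 13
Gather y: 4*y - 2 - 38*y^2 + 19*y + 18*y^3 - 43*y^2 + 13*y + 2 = 18*y^3 - 81*y^2 + 36*y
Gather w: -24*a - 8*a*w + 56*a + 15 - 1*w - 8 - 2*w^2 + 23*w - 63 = 32*a - 2*w^2 + w*(22 - 8*a) - 56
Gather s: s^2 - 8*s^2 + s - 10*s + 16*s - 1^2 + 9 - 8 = -7*s^2 + 7*s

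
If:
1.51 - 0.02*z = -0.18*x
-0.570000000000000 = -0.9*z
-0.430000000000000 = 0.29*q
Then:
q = -1.48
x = -8.32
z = 0.63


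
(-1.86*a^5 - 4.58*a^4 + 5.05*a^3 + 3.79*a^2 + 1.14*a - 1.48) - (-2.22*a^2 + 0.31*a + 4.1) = -1.86*a^5 - 4.58*a^4 + 5.05*a^3 + 6.01*a^2 + 0.83*a - 5.58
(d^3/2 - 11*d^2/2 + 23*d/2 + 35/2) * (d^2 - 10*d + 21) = d^5/2 - 21*d^4/2 + 77*d^3 - 213*d^2 + 133*d/2 + 735/2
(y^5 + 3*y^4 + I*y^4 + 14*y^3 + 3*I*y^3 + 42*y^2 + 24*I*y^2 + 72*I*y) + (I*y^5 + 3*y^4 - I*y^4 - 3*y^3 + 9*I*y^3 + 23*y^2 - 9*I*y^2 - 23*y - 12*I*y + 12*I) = y^5 + I*y^5 + 6*y^4 + 11*y^3 + 12*I*y^3 + 65*y^2 + 15*I*y^2 - 23*y + 60*I*y + 12*I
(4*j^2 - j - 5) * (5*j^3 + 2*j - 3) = 20*j^5 - 5*j^4 - 17*j^3 - 14*j^2 - 7*j + 15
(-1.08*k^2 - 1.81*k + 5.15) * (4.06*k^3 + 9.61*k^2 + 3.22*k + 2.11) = -4.3848*k^5 - 17.7274*k^4 + 0.0373000000000019*k^3 + 41.3845*k^2 + 12.7639*k + 10.8665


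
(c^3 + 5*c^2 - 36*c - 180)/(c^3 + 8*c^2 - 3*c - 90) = (c - 6)/(c - 3)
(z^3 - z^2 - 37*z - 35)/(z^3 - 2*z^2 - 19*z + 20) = (z^3 - z^2 - 37*z - 35)/(z^3 - 2*z^2 - 19*z + 20)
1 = 1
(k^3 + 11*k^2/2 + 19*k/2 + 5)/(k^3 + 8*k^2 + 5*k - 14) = (2*k^2 + 7*k + 5)/(2*(k^2 + 6*k - 7))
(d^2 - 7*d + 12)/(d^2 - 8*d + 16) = (d - 3)/(d - 4)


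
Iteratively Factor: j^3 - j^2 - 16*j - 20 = (j - 5)*(j^2 + 4*j + 4) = (j - 5)*(j + 2)*(j + 2)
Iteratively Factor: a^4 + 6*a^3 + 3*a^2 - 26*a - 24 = (a + 1)*(a^3 + 5*a^2 - 2*a - 24) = (a + 1)*(a + 3)*(a^2 + 2*a - 8) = (a - 2)*(a + 1)*(a + 3)*(a + 4)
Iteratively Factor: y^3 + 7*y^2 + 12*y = (y + 4)*(y^2 + 3*y) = y*(y + 4)*(y + 3)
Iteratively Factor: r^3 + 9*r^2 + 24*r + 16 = (r + 1)*(r^2 + 8*r + 16) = (r + 1)*(r + 4)*(r + 4)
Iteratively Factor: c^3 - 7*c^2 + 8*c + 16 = (c - 4)*(c^2 - 3*c - 4) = (c - 4)*(c + 1)*(c - 4)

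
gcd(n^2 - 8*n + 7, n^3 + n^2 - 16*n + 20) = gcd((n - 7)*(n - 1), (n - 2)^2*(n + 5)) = 1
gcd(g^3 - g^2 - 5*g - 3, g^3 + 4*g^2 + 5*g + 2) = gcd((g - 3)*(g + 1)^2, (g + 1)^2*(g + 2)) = g^2 + 2*g + 1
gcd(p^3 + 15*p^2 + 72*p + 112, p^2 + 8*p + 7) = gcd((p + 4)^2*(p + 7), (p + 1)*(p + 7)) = p + 7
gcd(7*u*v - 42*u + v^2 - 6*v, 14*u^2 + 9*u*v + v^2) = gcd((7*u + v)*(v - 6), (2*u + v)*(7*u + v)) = 7*u + v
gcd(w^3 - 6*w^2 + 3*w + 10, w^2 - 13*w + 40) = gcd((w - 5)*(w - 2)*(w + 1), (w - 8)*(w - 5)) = w - 5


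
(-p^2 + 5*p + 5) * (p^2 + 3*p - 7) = -p^4 + 2*p^3 + 27*p^2 - 20*p - 35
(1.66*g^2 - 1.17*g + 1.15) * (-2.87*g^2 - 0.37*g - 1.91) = -4.7642*g^4 + 2.7437*g^3 - 6.0382*g^2 + 1.8092*g - 2.1965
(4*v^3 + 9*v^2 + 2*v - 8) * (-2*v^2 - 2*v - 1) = -8*v^5 - 26*v^4 - 26*v^3 + 3*v^2 + 14*v + 8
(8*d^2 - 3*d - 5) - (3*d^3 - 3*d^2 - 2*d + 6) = -3*d^3 + 11*d^2 - d - 11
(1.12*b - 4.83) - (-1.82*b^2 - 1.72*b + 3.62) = 1.82*b^2 + 2.84*b - 8.45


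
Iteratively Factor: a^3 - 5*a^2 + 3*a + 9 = (a - 3)*(a^2 - 2*a - 3) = (a - 3)*(a + 1)*(a - 3)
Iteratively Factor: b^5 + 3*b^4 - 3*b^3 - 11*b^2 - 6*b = (b)*(b^4 + 3*b^3 - 3*b^2 - 11*b - 6) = b*(b + 3)*(b^3 - 3*b - 2) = b*(b + 1)*(b + 3)*(b^2 - b - 2) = b*(b - 2)*(b + 1)*(b + 3)*(b + 1)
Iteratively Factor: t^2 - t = (t - 1)*(t)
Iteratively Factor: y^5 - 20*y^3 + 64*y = (y - 4)*(y^4 + 4*y^3 - 4*y^2 - 16*y) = y*(y - 4)*(y^3 + 4*y^2 - 4*y - 16) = y*(y - 4)*(y + 4)*(y^2 - 4) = y*(y - 4)*(y - 2)*(y + 4)*(y + 2)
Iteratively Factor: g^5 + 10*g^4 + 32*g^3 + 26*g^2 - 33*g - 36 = (g + 3)*(g^4 + 7*g^3 + 11*g^2 - 7*g - 12) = (g + 3)^2*(g^3 + 4*g^2 - g - 4) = (g + 3)^2*(g + 4)*(g^2 - 1) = (g + 1)*(g + 3)^2*(g + 4)*(g - 1)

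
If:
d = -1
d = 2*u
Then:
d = -1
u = -1/2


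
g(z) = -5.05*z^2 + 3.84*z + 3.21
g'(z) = 3.84 - 10.1*z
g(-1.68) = -17.49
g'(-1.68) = 20.81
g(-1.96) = -23.72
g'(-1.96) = 23.64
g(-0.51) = -0.06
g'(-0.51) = 8.99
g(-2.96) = -52.40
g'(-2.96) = 33.74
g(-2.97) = -52.74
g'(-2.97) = 33.84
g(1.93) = -8.19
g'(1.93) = -15.65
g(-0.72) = -2.17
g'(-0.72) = 11.11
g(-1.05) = -6.39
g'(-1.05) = 14.44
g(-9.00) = -440.40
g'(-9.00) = 94.74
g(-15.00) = -1190.64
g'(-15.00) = 155.34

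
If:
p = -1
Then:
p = -1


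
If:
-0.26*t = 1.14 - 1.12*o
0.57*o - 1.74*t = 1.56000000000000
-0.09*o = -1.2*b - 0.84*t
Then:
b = 0.49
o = 0.88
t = -0.61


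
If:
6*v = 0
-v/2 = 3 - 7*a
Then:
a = 3/7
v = 0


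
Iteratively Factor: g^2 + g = (g)*(g + 1)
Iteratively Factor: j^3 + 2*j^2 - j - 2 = (j + 2)*(j^2 - 1) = (j - 1)*(j + 2)*(j + 1)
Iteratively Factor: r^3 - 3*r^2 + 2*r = (r - 2)*(r^2 - r) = r*(r - 2)*(r - 1)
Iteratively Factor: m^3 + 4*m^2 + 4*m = (m + 2)*(m^2 + 2*m) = (m + 2)^2*(m)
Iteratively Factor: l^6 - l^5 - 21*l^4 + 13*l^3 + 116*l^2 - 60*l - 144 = (l + 3)*(l^5 - 4*l^4 - 9*l^3 + 40*l^2 - 4*l - 48) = (l - 2)*(l + 3)*(l^4 - 2*l^3 - 13*l^2 + 14*l + 24) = (l - 2)*(l + 1)*(l + 3)*(l^3 - 3*l^2 - 10*l + 24) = (l - 2)*(l + 1)*(l + 3)^2*(l^2 - 6*l + 8) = (l - 2)^2*(l + 1)*(l + 3)^2*(l - 4)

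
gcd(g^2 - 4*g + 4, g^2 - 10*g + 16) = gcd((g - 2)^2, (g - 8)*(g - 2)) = g - 2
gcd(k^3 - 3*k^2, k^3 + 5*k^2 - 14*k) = k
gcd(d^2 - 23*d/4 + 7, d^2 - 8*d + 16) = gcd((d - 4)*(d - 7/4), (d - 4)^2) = d - 4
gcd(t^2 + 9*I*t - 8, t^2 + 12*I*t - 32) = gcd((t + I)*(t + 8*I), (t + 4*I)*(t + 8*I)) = t + 8*I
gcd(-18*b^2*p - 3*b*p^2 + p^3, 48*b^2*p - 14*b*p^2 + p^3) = -6*b*p + p^2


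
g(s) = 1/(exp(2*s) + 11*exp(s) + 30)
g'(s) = (-2*exp(2*s) - 11*exp(s))/(exp(2*s) + 11*exp(s) + 30)^2 = (-2*exp(s) - 11)*exp(s)/(exp(2*s) + 11*exp(s) + 30)^2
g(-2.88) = 0.03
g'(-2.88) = -0.00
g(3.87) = 0.00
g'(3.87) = -0.00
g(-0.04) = 0.02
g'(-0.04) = -0.01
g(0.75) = 0.02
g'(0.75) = -0.01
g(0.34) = 0.02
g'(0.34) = -0.01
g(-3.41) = 0.03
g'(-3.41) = -0.00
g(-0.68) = 0.03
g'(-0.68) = -0.00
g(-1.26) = 0.03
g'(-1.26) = -0.00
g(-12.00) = 0.03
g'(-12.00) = 0.00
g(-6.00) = 0.03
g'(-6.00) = 0.00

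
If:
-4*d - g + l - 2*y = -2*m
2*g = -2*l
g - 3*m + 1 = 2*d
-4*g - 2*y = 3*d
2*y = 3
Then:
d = -4/13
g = -27/52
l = 27/52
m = 19/52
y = 3/2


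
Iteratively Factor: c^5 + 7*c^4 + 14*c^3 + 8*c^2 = (c + 4)*(c^4 + 3*c^3 + 2*c^2) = c*(c + 4)*(c^3 + 3*c^2 + 2*c) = c^2*(c + 4)*(c^2 + 3*c + 2) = c^2*(c + 2)*(c + 4)*(c + 1)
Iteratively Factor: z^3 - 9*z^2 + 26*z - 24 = (z - 4)*(z^2 - 5*z + 6) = (z - 4)*(z - 2)*(z - 3)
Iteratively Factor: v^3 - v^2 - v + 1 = (v - 1)*(v^2 - 1) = (v - 1)*(v + 1)*(v - 1)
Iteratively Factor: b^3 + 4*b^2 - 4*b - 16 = (b - 2)*(b^2 + 6*b + 8) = (b - 2)*(b + 2)*(b + 4)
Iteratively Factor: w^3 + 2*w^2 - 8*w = (w - 2)*(w^2 + 4*w) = w*(w - 2)*(w + 4)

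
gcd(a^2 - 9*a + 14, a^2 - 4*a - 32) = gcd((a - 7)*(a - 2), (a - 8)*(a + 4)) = 1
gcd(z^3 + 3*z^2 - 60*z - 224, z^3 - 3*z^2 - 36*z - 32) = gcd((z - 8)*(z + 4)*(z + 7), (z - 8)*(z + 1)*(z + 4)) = z^2 - 4*z - 32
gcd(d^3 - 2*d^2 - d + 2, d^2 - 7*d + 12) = 1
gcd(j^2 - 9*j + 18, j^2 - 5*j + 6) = j - 3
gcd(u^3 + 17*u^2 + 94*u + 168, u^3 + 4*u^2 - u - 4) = u + 4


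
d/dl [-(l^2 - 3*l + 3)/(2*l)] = (3 - l^2)/(2*l^2)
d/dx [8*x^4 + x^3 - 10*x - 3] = 32*x^3 + 3*x^2 - 10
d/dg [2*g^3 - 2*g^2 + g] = 6*g^2 - 4*g + 1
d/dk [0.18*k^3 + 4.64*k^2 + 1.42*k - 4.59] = 0.54*k^2 + 9.28*k + 1.42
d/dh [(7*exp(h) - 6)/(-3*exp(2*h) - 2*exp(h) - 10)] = (21*exp(2*h) - 36*exp(h) - 82)*exp(h)/(9*exp(4*h) + 12*exp(3*h) + 64*exp(2*h) + 40*exp(h) + 100)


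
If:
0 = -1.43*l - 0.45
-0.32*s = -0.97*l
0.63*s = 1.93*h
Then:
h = -0.31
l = -0.31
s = -0.95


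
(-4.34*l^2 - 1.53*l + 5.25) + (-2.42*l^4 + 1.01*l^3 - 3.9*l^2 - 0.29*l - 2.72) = -2.42*l^4 + 1.01*l^3 - 8.24*l^2 - 1.82*l + 2.53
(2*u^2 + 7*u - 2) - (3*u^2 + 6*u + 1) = -u^2 + u - 3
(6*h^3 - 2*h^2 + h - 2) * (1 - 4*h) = -24*h^4 + 14*h^3 - 6*h^2 + 9*h - 2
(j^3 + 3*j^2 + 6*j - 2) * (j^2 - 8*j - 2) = j^5 - 5*j^4 - 20*j^3 - 56*j^2 + 4*j + 4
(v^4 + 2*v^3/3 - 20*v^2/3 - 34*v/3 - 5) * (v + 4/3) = v^5 + 2*v^4 - 52*v^3/9 - 182*v^2/9 - 181*v/9 - 20/3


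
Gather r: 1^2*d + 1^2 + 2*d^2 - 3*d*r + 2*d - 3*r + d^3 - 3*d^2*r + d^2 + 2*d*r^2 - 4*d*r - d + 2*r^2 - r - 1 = d^3 + 3*d^2 + 2*d + r^2*(2*d + 2) + r*(-3*d^2 - 7*d - 4)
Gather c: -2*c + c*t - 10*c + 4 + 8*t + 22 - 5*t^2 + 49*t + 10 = c*(t - 12) - 5*t^2 + 57*t + 36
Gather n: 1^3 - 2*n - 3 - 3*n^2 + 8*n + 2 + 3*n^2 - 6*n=0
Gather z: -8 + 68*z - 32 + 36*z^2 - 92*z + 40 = 36*z^2 - 24*z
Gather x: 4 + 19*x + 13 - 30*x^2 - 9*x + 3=-30*x^2 + 10*x + 20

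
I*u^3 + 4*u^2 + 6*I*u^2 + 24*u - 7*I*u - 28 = (u + 7)*(u - 4*I)*(I*u - I)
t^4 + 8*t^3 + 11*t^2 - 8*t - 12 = (t - 1)*(t + 1)*(t + 2)*(t + 6)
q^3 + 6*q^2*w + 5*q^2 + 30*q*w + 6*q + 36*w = (q + 2)*(q + 3)*(q + 6*w)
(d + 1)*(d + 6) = d^2 + 7*d + 6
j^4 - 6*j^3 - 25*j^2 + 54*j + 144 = (j - 8)*(j - 3)*(j + 2)*(j + 3)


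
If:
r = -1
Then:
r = -1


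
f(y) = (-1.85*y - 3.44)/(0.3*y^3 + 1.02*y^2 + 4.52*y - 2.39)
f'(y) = (-1.85*y - 3.44)*(-0.9*y^2 - 2.04*y - 4.52)/(0.3*y^3 + 1.02*y^2 + 4.52*y - 2.39)^2 - 1.85/(0.3*y^3 + 1.02*y^2 + 4.52*y - 2.39) = (1.11*y^3 + 4.983*y^2 + 7.0176*y + 19.9703)/(0.09*y^6 + 0.612*y^5 + 3.7524*y^4 + 7.7868*y^3 + 15.5548*y^2 - 21.6056*y + 5.7121)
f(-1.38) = 0.12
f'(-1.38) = 0.30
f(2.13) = -0.50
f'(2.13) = 0.31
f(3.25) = -0.28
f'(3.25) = 0.12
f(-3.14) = -0.15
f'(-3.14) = 0.05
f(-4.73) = -0.16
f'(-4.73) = -0.02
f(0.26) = 3.44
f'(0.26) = 17.03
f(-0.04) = 1.31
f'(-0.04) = 2.98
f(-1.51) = 0.08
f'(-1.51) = 0.27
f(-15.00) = -0.03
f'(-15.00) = -0.00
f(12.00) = -0.04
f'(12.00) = 0.01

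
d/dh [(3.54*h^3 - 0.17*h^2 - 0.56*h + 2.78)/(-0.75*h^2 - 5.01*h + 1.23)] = (-2.655*h^4 - 35.4708*h^3 + 13.4943*h^2 + 3.7518*h + 13.239)/(0.5625*h^4 + 7.515*h^3 + 23.2551*h^2 - 12.3246*h + 1.5129)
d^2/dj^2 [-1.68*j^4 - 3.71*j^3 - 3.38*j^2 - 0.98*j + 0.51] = -20.16*j^2 - 22.26*j - 6.76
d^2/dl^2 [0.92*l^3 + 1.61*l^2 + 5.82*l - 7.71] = 5.52*l + 3.22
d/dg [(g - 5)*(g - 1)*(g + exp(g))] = g^2*exp(g) + 3*g^2 - 4*g*exp(g) - 12*g - exp(g) + 5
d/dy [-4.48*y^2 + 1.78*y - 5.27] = 1.78 - 8.96*y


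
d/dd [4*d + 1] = 4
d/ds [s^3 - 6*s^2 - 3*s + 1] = 3*s^2 - 12*s - 3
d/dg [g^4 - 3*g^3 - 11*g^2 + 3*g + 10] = 4*g^3 - 9*g^2 - 22*g + 3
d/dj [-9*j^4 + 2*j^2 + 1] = -36*j^3 + 4*j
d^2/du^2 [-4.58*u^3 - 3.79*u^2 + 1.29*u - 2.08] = -27.48*u - 7.58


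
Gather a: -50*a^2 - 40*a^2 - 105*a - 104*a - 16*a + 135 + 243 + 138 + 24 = -90*a^2 - 225*a + 540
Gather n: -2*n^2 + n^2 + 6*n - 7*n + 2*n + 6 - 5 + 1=-n^2 + n + 2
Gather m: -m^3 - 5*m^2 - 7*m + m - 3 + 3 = -m^3 - 5*m^2 - 6*m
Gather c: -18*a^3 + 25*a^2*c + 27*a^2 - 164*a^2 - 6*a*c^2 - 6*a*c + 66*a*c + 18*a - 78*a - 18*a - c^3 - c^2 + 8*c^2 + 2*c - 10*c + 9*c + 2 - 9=-18*a^3 - 137*a^2 - 78*a - c^3 + c^2*(7 - 6*a) + c*(25*a^2 + 60*a + 1) - 7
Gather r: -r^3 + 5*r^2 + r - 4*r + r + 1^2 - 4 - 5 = -r^3 + 5*r^2 - 2*r - 8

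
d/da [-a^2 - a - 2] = -2*a - 1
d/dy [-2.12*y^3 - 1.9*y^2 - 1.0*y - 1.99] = -6.36*y^2 - 3.8*y - 1.0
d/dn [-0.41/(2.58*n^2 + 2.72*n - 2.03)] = (2.1156*n + 1.1152)/(2.58*n^2 + 2.72*n - 2.03)^2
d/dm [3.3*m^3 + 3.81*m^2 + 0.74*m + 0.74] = 9.9*m^2 + 7.62*m + 0.74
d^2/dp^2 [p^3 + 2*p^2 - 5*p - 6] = 6*p + 4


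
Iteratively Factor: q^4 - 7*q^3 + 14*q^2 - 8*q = (q - 1)*(q^3 - 6*q^2 + 8*q) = (q - 4)*(q - 1)*(q^2 - 2*q) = (q - 4)*(q - 2)*(q - 1)*(q)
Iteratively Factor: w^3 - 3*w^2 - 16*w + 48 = (w - 3)*(w^2 - 16) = (w - 4)*(w - 3)*(w + 4)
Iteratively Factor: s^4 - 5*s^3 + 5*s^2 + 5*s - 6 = (s - 2)*(s^3 - 3*s^2 - s + 3) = (s - 3)*(s - 2)*(s^2 - 1) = (s - 3)*(s - 2)*(s + 1)*(s - 1)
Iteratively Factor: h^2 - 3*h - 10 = (h - 5)*(h + 2)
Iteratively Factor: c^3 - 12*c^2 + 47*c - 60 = (c - 4)*(c^2 - 8*c + 15) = (c - 4)*(c - 3)*(c - 5)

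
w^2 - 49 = (w - 7)*(w + 7)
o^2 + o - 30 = (o - 5)*(o + 6)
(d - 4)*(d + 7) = d^2 + 3*d - 28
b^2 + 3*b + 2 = (b + 1)*(b + 2)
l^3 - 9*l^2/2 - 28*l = l*(l - 8)*(l + 7/2)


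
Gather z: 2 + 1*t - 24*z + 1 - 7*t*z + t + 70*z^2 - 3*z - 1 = 2*t + 70*z^2 + z*(-7*t - 27) + 2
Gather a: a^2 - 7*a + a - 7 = a^2 - 6*a - 7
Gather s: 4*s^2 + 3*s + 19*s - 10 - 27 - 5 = 4*s^2 + 22*s - 42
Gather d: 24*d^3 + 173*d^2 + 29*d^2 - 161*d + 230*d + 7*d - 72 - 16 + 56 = 24*d^3 + 202*d^2 + 76*d - 32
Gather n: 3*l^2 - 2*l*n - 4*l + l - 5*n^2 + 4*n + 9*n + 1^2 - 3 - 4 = 3*l^2 - 3*l - 5*n^2 + n*(13 - 2*l) - 6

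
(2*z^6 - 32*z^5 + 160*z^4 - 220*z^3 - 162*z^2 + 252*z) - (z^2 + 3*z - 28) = 2*z^6 - 32*z^5 + 160*z^4 - 220*z^3 - 163*z^2 + 249*z + 28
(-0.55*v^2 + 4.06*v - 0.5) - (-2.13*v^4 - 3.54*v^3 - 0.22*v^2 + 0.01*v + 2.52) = 2.13*v^4 + 3.54*v^3 - 0.33*v^2 + 4.05*v - 3.02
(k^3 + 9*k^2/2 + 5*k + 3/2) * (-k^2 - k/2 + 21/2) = -k^5 - 5*k^4 + 13*k^3/4 + 173*k^2/4 + 207*k/4 + 63/4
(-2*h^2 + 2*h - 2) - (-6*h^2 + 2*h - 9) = 4*h^2 + 7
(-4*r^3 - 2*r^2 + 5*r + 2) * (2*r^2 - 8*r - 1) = -8*r^5 + 28*r^4 + 30*r^3 - 34*r^2 - 21*r - 2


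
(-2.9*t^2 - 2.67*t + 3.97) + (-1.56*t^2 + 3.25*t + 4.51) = -4.46*t^2 + 0.58*t + 8.48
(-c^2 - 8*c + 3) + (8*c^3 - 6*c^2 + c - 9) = 8*c^3 - 7*c^2 - 7*c - 6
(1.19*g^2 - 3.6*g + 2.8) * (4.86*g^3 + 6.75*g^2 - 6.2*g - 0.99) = 5.7834*g^5 - 9.4635*g^4 - 18.07*g^3 + 40.0419*g^2 - 13.796*g - 2.772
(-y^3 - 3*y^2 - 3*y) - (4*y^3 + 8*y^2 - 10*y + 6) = -5*y^3 - 11*y^2 + 7*y - 6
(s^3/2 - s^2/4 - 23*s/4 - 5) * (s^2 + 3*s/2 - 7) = s^5/2 + s^4/2 - 77*s^3/8 - 95*s^2/8 + 131*s/4 + 35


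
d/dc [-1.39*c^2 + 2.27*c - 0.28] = 2.27 - 2.78*c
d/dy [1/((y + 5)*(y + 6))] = (-2*y - 11)/(y^4 + 22*y^3 + 181*y^2 + 660*y + 900)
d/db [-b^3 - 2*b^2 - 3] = b*(-3*b - 4)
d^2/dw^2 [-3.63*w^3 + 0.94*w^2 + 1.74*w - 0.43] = 1.88 - 21.78*w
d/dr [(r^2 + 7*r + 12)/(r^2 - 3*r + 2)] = 10*(-r^2 - 2*r + 5)/(r^4 - 6*r^3 + 13*r^2 - 12*r + 4)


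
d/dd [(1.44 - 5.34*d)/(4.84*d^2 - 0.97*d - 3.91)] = (25.8456*d^2 - 13.9392*d + 22.2762)/(23.4256*d^4 - 9.3896*d^3 - 36.9079*d^2 + 7.5854*d + 15.2881)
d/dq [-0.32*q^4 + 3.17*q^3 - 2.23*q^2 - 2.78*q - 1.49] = -1.28*q^3 + 9.51*q^2 - 4.46*q - 2.78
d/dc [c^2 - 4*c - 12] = 2*c - 4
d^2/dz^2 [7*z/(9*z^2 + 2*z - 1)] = 14*(4*z*(9*z + 1)^2 - (27*z + 2)*(9*z^2 + 2*z - 1))/(9*z^2 + 2*z - 1)^3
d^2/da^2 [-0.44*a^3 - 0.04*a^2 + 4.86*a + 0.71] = -2.64*a - 0.08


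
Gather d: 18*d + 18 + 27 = 18*d + 45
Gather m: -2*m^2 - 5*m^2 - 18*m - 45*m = -7*m^2 - 63*m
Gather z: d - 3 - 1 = d - 4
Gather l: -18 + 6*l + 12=6*l - 6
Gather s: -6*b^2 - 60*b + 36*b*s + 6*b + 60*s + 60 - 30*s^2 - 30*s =-6*b^2 - 54*b - 30*s^2 + s*(36*b + 30) + 60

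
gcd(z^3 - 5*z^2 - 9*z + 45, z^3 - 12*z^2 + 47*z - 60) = z^2 - 8*z + 15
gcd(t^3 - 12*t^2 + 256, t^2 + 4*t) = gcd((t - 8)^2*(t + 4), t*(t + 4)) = t + 4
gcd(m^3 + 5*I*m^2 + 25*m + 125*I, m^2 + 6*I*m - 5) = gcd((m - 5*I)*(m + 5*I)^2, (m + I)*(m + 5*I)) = m + 5*I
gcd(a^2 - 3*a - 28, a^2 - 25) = 1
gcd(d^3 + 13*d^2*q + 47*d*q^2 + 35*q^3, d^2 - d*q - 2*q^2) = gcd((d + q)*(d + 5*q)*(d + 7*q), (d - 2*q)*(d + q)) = d + q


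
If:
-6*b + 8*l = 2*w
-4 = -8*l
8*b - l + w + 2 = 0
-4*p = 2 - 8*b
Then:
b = -7/10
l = 1/2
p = -19/10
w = 41/10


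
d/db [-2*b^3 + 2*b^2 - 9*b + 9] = -6*b^2 + 4*b - 9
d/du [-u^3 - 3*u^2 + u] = -3*u^2 - 6*u + 1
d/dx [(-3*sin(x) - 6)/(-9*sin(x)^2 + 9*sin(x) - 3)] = (-3*sin(x)^2 - 12*sin(x) + 7)*cos(x)/(3*sin(x)^2 - 3*sin(x) + 1)^2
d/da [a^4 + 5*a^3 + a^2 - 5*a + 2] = 4*a^3 + 15*a^2 + 2*a - 5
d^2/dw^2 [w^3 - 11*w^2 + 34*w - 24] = 6*w - 22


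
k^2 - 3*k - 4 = (k - 4)*(k + 1)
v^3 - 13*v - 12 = (v - 4)*(v + 1)*(v + 3)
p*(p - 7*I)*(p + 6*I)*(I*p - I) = I*p^4 + p^3 - I*p^3 - p^2 + 42*I*p^2 - 42*I*p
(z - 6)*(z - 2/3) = z^2 - 20*z/3 + 4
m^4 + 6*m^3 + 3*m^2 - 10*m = m*(m - 1)*(m + 2)*(m + 5)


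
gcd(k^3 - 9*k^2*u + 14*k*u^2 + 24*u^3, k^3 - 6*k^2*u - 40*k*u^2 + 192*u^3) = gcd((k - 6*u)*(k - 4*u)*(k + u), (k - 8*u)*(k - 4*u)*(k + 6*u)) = -k + 4*u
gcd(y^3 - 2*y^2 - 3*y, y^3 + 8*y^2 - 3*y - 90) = y - 3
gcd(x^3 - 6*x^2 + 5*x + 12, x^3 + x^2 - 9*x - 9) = x^2 - 2*x - 3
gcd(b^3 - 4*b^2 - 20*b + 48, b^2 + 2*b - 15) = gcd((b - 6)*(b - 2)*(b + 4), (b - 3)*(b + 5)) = 1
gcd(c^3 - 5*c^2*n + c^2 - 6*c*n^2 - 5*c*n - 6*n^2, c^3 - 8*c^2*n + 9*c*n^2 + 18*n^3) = c^2 - 5*c*n - 6*n^2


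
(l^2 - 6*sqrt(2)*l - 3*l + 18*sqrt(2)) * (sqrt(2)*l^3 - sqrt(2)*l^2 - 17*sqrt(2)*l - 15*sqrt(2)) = sqrt(2)*l^5 - 12*l^4 - 4*sqrt(2)*l^4 - 14*sqrt(2)*l^3 + 48*l^3 + 36*sqrt(2)*l^2 + 168*l^2 - 432*l + 45*sqrt(2)*l - 540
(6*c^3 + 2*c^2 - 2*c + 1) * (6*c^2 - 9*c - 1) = 36*c^5 - 42*c^4 - 36*c^3 + 22*c^2 - 7*c - 1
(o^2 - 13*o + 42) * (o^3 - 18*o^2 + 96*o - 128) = o^5 - 31*o^4 + 372*o^3 - 2132*o^2 + 5696*o - 5376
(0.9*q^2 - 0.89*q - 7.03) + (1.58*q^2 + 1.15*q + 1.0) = 2.48*q^2 + 0.26*q - 6.03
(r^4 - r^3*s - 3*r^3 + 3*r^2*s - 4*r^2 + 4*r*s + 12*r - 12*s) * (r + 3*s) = r^5 + 2*r^4*s - 3*r^4 - 3*r^3*s^2 - 6*r^3*s - 4*r^3 + 9*r^2*s^2 - 8*r^2*s + 12*r^2 + 12*r*s^2 + 24*r*s - 36*s^2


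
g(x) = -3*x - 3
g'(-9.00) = -3.00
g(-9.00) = 24.00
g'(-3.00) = -3.00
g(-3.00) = 6.00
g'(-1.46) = -3.00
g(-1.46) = 1.38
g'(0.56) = -3.00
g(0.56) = -4.68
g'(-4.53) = -3.00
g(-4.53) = 10.59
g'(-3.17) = -3.00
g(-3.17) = 6.51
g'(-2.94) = -3.00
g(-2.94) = 5.82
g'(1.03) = -3.00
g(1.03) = -6.09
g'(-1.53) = -3.00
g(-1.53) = 1.59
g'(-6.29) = -3.00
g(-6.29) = 15.87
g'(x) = -3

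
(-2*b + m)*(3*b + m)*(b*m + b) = -6*b^3*m - 6*b^3 + b^2*m^2 + b^2*m + b*m^3 + b*m^2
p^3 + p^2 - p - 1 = (p - 1)*(p + 1)^2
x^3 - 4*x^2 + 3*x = x*(x - 3)*(x - 1)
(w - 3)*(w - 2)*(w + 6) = w^3 + w^2 - 24*w + 36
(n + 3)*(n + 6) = n^2 + 9*n + 18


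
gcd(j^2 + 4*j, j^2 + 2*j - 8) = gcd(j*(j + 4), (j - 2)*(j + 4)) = j + 4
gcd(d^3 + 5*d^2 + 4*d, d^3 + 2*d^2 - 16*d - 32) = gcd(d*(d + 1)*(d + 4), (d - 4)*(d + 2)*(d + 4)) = d + 4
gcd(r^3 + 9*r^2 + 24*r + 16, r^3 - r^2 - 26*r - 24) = r^2 + 5*r + 4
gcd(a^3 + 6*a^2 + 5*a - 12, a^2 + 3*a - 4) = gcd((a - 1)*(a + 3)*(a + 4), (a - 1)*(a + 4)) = a^2 + 3*a - 4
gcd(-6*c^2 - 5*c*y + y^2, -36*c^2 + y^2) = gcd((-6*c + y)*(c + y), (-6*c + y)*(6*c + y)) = -6*c + y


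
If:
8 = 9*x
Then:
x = 8/9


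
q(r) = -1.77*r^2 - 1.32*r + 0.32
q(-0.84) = 0.18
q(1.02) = -2.87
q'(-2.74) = 8.38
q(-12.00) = -238.72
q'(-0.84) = 1.65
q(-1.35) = -1.12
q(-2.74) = -9.35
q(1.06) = -3.07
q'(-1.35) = 3.46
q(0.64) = -1.25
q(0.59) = -1.07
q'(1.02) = -4.93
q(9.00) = -154.93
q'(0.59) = -3.41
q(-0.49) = 0.54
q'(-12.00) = 41.16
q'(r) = -3.54*r - 1.32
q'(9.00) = -33.18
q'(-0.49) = 0.41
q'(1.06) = -5.07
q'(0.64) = -3.59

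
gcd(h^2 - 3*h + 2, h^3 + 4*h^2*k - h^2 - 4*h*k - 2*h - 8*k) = h - 2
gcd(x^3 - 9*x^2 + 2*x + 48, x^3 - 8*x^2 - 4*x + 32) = x^2 - 6*x - 16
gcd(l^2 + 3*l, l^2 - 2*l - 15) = l + 3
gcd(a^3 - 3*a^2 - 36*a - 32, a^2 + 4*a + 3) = a + 1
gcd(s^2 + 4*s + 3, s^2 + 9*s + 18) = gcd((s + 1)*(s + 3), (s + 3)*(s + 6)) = s + 3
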